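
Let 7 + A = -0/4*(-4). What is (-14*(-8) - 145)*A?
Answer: 231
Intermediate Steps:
A = -7 (A = -7 - 0/4*(-4) = -7 - 5*0*(-4) = -7 + 0*(-4) = -7 + 0 = -7)
(-14*(-8) - 145)*A = (-14*(-8) - 145)*(-7) = (112 - 145)*(-7) = -33*(-7) = 231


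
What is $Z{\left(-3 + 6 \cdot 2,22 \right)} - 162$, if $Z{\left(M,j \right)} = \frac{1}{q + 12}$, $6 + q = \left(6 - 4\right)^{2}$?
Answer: $- \frac{1619}{10} \approx -161.9$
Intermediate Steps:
$q = -2$ ($q = -6 + \left(6 - 4\right)^{2} = -6 + 2^{2} = -6 + 4 = -2$)
$Z{\left(M,j \right)} = \frac{1}{10}$ ($Z{\left(M,j \right)} = \frac{1}{-2 + 12} = \frac{1}{10}$)
$Z{\left(-3 + 6 \cdot 2,22 \right)} - 162 = \frac{1}{10} - 162 = - \frac{1619}{10}$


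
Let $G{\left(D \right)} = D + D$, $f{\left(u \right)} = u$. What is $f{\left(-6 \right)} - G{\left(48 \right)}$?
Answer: $-102$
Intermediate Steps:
$G{\left(D \right)} = 2 D$
$f{\left(-6 \right)} - G{\left(48 \right)} = -6 - 2 \cdot 48 = -6 - 96 = -102$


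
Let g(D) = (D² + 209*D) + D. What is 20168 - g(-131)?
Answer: 30517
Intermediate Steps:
g(D) = D² + 210*D
20168 - g(-131) = 20168 - (-131)*(210 - 131) = 20168 - (-131)*79 = 20168 - 1*(-10349) = 20168 + 10349 = 30517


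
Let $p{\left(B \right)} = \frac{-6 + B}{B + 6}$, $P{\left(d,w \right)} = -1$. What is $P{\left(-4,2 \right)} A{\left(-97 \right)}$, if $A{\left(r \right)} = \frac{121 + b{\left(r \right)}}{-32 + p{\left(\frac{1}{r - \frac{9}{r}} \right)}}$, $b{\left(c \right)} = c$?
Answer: $\frac{1351272}{1858193} \approx 0.7272$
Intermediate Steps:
$p{\left(B \right)} = \frac{-6 + B}{6 + B}$
$A{\left(r \right)} = \frac{121 + r}{-32 + \frac{-6 + \frac{1}{r - \frac{9}{r}}}{6 + \frac{1}{r - \frac{9}{r}}}}$
$P{\left(-4,2 \right)} A{\left(-97 \right)} = - \frac{\left(121 - 97\right) \left(-54 - 97 + 6 \left(-97\right)^{2}\right)}{1782 - 198 \left(-97\right)^{2} - -3007} = - \frac{24 \left(-54 - 97 + 6 \cdot 9409\right)}{1782 - 1862982 + 3007} = - \frac{24 \left(-54 - 97 + 56454\right)}{1782 - 1862982 + 3007} = - \frac{24 \cdot 56303}{-1858193} = - \frac{\left(-1\right) 24 \cdot 56303}{1858193} = \left(-1\right) \left(- \frac{1351272}{1858193}\right) = \frac{1351272}{1858193}$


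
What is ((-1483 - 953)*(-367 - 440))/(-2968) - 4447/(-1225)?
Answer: -85534643/129850 ≈ -658.72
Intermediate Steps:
((-1483 - 953)*(-367 - 440))/(-2968) - 4447/(-1225) = -2436*(-807)*(-1/2968) - 4447*(-1/1225) = 1965852*(-1/2968) + 4447/1225 = -70209/106 + 4447/1225 = -85534643/129850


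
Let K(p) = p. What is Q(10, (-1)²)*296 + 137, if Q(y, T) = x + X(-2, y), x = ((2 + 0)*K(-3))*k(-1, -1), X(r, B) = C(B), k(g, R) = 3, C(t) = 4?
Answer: -4007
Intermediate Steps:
X(r, B) = 4
x = -18 (x = ((2 + 0)*(-3))*3 = (2*(-3))*3 = -6*3 = -18)
Q(y, T) = -14 (Q(y, T) = -18 + 4 = -14)
Q(10, (-1)²)*296 + 137 = -14*296 + 137 = -4144 + 137 = -4007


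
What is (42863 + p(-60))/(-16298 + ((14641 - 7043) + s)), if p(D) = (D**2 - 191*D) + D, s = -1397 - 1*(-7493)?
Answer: -57863/2604 ≈ -22.221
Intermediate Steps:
s = 6096 (s = -1397 + 7493 = 6096)
p(D) = D**2 - 190*D
(42863 + p(-60))/(-16298 + ((14641 - 7043) + s)) = (42863 - 60*(-190 - 60))/(-16298 + ((14641 - 7043) + 6096)) = (42863 - 60*(-250))/(-16298 + (7598 + 6096)) = (42863 + 15000)/(-16298 + 13694) = 57863/(-2604) = 57863*(-1/2604) = -57863/2604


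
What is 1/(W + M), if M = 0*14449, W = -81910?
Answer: -1/81910 ≈ -1.2209e-5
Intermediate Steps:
M = 0
1/(W + M) = 1/(-81910 + 0) = 1/(-81910) = -1/81910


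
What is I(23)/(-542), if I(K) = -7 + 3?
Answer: 2/271 ≈ 0.0073801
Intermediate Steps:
I(K) = -4
I(23)/(-542) = -4/(-542) = -4*(-1/542) = 2/271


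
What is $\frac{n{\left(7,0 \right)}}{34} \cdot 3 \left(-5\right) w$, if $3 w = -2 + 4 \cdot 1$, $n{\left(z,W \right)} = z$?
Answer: $- \frac{35}{17} \approx -2.0588$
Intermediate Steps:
$w = \frac{2}{3}$ ($w = \frac{-2 + 4 \cdot 1}{3} = \frac{-2 + 4}{3} = \frac{1}{3} \cdot 2 = \frac{2}{3} \approx 0.66667$)
$\frac{n{\left(7,0 \right)}}{34} \cdot 3 \left(-5\right) w = \frac{7}{34} \cdot 3 \left(-5\right) \frac{2}{3} = 7 \cdot \frac{1}{34} \left(-15\right) \frac{2}{3} = \frac{7}{34} \left(-15\right) \frac{2}{3} = \left(- \frac{105}{34}\right) \frac{2}{3} = - \frac{35}{17}$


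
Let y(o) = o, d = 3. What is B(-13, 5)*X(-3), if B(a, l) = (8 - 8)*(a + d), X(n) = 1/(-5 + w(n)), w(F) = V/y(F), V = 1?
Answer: 0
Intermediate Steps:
w(F) = 1/F
X(n) = 1/(-5 + 1/n)
B(a, l) = 0 (B(a, l) = (8 - 8)*(a + 3) = 0*(3 + a) = 0)
B(-13, 5)*X(-3) = 0*(-1*(-3)/(-1 + 5*(-3))) = 0*(-1*(-3)/(-1 - 15)) = 0*(-1*(-3)/(-16)) = 0*(-1*(-3)*(-1/16)) = 0*(-3/16) = 0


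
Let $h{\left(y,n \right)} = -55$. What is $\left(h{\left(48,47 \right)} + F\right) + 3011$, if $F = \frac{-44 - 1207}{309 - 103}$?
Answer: $\frac{607685}{206} \approx 2949.9$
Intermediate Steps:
$F = - \frac{1251}{206} \approx -6.0728$
$\left(h{\left(48,47 \right)} + F\right) + 3011 = \left(-55 - \frac{1251}{206}\right) + 3011 = - \frac{12581}{206} + 3011 = \frac{607685}{206}$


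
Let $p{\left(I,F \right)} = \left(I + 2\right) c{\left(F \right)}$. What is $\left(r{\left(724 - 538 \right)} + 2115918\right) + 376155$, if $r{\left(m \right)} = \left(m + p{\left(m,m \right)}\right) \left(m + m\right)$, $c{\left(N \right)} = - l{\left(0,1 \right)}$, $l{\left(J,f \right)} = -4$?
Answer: $2841009$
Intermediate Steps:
$c{\left(N \right)} = 4$ ($c{\left(N \right)} = \left(-1\right) \left(-4\right) = 4$)
$p{\left(I,F \right)} = 8 + 4 I$ ($p{\left(I,F \right)} = \left(I + 2\right) 4 = \left(2 + I\right) 4 = 8 + 4 I$)
$r{\left(m \right)} = 2 m \left(8 + 5 m\right)$ ($r{\left(m \right)} = \left(m + \left(8 + 4 m\right)\right) \left(m + m\right) = \left(8 + 5 m\right) 2 m = 2 m \left(8 + 5 m\right)$)
$\left(r{\left(724 - 538 \right)} + 2115918\right) + 376155 = \left(2 \left(724 - 538\right) \left(8 + 5 \left(724 - 538\right)\right) + 2115918\right) + 376155 = \left(2 \cdot 186 \left(8 + 5 \cdot 186\right) + 2115918\right) + 376155 = \left(2 \cdot 186 \left(8 + 930\right) + 2115918\right) + 376155 = \left(2 \cdot 186 \cdot 938 + 2115918\right) + 376155 = \left(348936 + 2115918\right) + 376155 = 2464854 + 376155 = 2841009$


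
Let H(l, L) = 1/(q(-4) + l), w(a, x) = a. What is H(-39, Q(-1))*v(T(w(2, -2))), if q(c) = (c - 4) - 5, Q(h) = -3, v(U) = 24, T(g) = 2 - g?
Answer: -6/13 ≈ -0.46154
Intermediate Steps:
q(c) = -9 + c (q(c) = (-4 + c) - 5 = -9 + c)
H(l, L) = 1/(-13 + l) (H(l, L) = 1/((-9 - 4) + l) = 1/(-13 + l))
H(-39, Q(-1))*v(T(w(2, -2))) = 24/(-13 - 39) = 24/(-52) = -1/52*24 = -6/13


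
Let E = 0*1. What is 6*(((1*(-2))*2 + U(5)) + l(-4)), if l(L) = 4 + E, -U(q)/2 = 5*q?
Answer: -300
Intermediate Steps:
E = 0
U(q) = -10*q
l(L) = 4 (l(L) = 4 + 0 = 4)
6*(((1*(-2))*2 + U(5)) + l(-4)) = 6*(((1*(-2))*2 - 10*5) + 4) = 6*((-2*2 - 50) + 4) = 6*((-4 - 50) + 4) = 6*(-54 + 4) = 6*(-50) = -300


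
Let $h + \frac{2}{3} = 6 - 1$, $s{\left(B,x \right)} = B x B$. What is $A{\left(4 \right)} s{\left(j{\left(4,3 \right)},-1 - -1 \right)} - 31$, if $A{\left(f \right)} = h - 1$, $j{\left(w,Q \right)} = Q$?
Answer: $-31$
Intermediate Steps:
$s{\left(B,x \right)} = x B^{2}$
$h = \frac{13}{3}$ ($h = - \frac{2}{3} + \left(6 - 1\right) = - \frac{2}{3} + 5 = \frac{13}{3} \approx 4.3333$)
$A{\left(f \right)} = \frac{10}{3}$ ($A{\left(f \right)} = \frac{13}{3} - 1 = \frac{10}{3}$)
$A{\left(4 \right)} s{\left(j{\left(4,3 \right)},-1 - -1 \right)} - 31 = \frac{10 \left(-1 - -1\right) 3^{2}}{3} - 31 = \frac{10 \left(-1 + 1\right) 9}{3} - 31 = \frac{10 \cdot 0 \cdot 9}{3} - 31 = \frac{10}{3} \cdot 0 - 31 = 0 - 31 = -31$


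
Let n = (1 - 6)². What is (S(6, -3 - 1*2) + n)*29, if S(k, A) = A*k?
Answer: -145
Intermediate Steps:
n = 25 (n = (-5)² = 25)
(S(6, -3 - 1*2) + n)*29 = ((-3 - 1*2)*6 + 25)*29 = ((-3 - 2)*6 + 25)*29 = (-5*6 + 25)*29 = (-30 + 25)*29 = -5*29 = -145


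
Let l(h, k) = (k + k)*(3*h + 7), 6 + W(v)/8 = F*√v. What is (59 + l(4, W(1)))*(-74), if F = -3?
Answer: 198098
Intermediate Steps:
W(v) = -48 - 24*√v (W(v) = -48 + 8*(-3*√v) = -48 - 24*√v)
l(h, k) = 2*k*(7 + 3*h) (l(h, k) = (2*k)*(7 + 3*h) = 2*k*(7 + 3*h))
(59 + l(4, W(1)))*(-74) = (59 + 2*(-48 - 24*√1)*(7 + 3*4))*(-74) = (59 + 2*(-48 - 24*1)*(7 + 12))*(-74) = (59 + 2*(-48 - 24)*19)*(-74) = (59 + 2*(-72)*19)*(-74) = (59 - 2736)*(-74) = -2677*(-74) = 198098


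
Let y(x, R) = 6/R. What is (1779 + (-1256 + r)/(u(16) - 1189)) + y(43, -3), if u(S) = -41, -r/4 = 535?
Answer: 364851/205 ≈ 1779.8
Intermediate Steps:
r = -2140 (r = -4*535 = -2140)
(1779 + (-1256 + r)/(u(16) - 1189)) + y(43, -3) = (1779 + (-1256 - 2140)/(-41 - 1189)) + 6/(-3) = (1779 - 3396/(-1230)) + 6*(-⅓) = (1779 - 3396*(-1/1230)) - 2 = (1779 + 566/205) - 2 = 365261/205 - 2 = 364851/205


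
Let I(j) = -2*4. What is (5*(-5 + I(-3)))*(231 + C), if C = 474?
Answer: -45825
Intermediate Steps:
I(j) = -8
(5*(-5 + I(-3)))*(231 + C) = (5*(-5 - 8))*(231 + 474) = (5*(-13))*705 = -65*705 = -45825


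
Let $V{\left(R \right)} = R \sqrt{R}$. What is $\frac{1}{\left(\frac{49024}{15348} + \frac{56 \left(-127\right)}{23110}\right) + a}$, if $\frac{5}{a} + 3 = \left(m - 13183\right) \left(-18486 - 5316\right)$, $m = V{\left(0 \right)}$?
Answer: $\frac{1545777346401245}{4461757326174431} \approx 0.34645$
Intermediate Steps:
$V{\left(R \right)} = R^{\frac{3}{2}}$
$m = 0$ ($m = 0^{\frac{3}{2}} = 0$)
$a = \frac{5}{313781763}$ ($a = \frac{5}{-3 + \left(0 - 13183\right) \left(-18486 - 5316\right)} = \frac{5}{-3 - -313781766} = \frac{5}{-3 + 313781766} = \frac{5}{313781763} \approx 1.5935 \cdot 10^{-8}$)
$\frac{1}{\left(\frac{49024}{15348} + \frac{56 \left(-127\right)}{23110}\right) + a} = \frac{1}{\left(\frac{49024}{15348} + \frac{56 \left(-127\right)}{23110}\right) + \frac{5}{313781763}} = \frac{1}{\left(49024 \cdot \frac{1}{15348} - \frac{3556}{11555}\right) + \frac{5}{313781763}} = \frac{1}{\left(\frac{12256}{3837} - \frac{3556}{11555}\right) + \frac{5}{313781763}} = \frac{1}{\frac{127973708}{44336535} + \frac{5}{313781763}} = \frac{1}{\frac{4461757326174431}{1545777346401245}} = \frac{1545777346401245}{4461757326174431}$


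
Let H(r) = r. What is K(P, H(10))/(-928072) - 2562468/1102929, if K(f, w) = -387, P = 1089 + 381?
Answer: -792575989391/341199174296 ≈ -2.3229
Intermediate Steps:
P = 1470
K(P, H(10))/(-928072) - 2562468/1102929 = -387/(-928072) - 2562468/1102929 = -387*(-1/928072) - 2562468*1/1102929 = 387/928072 - 854156/367643 = -792575989391/341199174296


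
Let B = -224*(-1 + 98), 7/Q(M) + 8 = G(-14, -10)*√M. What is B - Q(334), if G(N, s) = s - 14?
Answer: -522341127/24040 + 21*√334/24040 ≈ -21728.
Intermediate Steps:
G(N, s) = -14 + s
Q(M) = 7/(-8 - 24*√M) (Q(M) = 7/(-8 + (-14 - 10)*√M) = 7/(-8 - 24*√M))
B = -21728 (B = -224*97 = -21728)
B - Q(334) = -21728 - (-7)/(8 + 24*√334) = -21728 + 7/(8 + 24*√334)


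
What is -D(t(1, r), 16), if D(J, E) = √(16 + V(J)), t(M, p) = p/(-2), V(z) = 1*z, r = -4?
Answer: -3*√2 ≈ -4.2426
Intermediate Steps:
V(z) = z
t(M, p) = -p/2 (t(M, p) = p*(-½) = -p/2)
D(J, E) = √(16 + J)
-D(t(1, r), 16) = -√(16 - ½*(-4)) = -√(16 + 2) = -√18 = -3*√2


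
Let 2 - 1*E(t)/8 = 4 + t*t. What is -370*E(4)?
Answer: 53280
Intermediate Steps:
E(t) = -16 - 8*t² (E(t) = 16 - 8*(4 + t*t) = 16 - 8*(4 + t²) = 16 + (-32 - 8*t²) = -16 - 8*t²)
-370*E(4) = -370*(-16 - 8*4²) = -370*(-16 - 8*16) = -370*(-16 - 128) = -370*(-144) = -1*(-53280) = 53280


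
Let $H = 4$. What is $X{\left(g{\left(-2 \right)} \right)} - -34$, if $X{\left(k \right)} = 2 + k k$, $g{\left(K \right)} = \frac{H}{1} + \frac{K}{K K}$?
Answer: $\frac{193}{4} \approx 48.25$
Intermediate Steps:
$g{\left(K \right)} = 4 + \frac{1}{K}$ ($g{\left(K \right)} = \frac{4}{1} + \frac{K}{K K} = 4 \cdot 1 + \frac{K}{K^{2}} = 4 + \frac{K}{K^{2}} = 4 + \frac{1}{K}$)
$X{\left(k \right)} = 2 + k^{2}$
$X{\left(g{\left(-2 \right)} \right)} - -34 = \left(2 + \left(4 + \frac{1}{-2}\right)^{2}\right) - -34 = \left(2 + \left(4 - \frac{1}{2}\right)^{2}\right) + 34 = \left(2 + \left(\frac{7}{2}\right)^{2}\right) + 34 = \left(2 + \frac{49}{4}\right) + 34 = \frac{57}{4} + 34 = \frac{193}{4}$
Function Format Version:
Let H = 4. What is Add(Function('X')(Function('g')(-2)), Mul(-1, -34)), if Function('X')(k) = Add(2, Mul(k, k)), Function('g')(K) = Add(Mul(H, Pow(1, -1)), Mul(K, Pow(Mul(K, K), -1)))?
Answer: Rational(193, 4) ≈ 48.250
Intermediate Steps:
Function('g')(K) = Add(4, Pow(K, -1)) (Function('g')(K) = Add(Mul(4, Pow(1, -1)), Mul(K, Pow(Mul(K, K), -1))) = Add(Mul(4, 1), Mul(K, Pow(Pow(K, 2), -1))) = Add(4, Mul(K, Pow(K, -2))) = Add(4, Pow(K, -1)))
Function('X')(k) = Add(2, Pow(k, 2))
Add(Function('X')(Function('g')(-2)), Mul(-1, -34)) = Add(Add(2, Pow(Add(4, Pow(-2, -1)), 2)), Mul(-1, -34)) = Add(Add(2, Pow(Add(4, Rational(-1, 2)), 2)), 34) = Add(Add(2, Pow(Rational(7, 2), 2)), 34) = Add(Add(2, Rational(49, 4)), 34) = Add(Rational(57, 4), 34) = Rational(193, 4)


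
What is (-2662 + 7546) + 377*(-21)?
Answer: -3033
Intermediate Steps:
(-2662 + 7546) + 377*(-21) = 4884 - 7917 = -3033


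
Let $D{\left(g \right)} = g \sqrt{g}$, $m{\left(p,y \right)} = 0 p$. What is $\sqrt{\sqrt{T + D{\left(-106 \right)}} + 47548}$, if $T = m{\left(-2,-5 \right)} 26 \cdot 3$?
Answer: $\sqrt{47548 - \left(-106\right)^{\frac{3}{4}}} \approx 218.11 - 0.0535 i$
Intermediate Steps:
$m{\left(p,y \right)} = 0$
$D{\left(g \right)} = g^{\frac{3}{2}}$
$T = 0$ ($T = 0 \cdot 26 \cdot 3 = 0 \cdot 3 = 0$)
$\sqrt{\sqrt{T + D{\left(-106 \right)}} + 47548} = \sqrt{\sqrt{0 + \left(-106\right)^{\frac{3}{2}}} + 47548} = \sqrt{\sqrt{0 - 106 i \sqrt{106}} + 47548} = \sqrt{\sqrt{- 106 i \sqrt{106}} + 47548} = \sqrt{106^{\frac{3}{4}} \sqrt{- i} + 47548} = \sqrt{47548 + 106^{\frac{3}{4}} \sqrt{- i}}$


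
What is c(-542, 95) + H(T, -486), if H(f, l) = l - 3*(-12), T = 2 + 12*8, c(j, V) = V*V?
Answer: 8575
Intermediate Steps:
c(j, V) = V**2
T = 98 (T = 2 + 96 = 98)
H(f, l) = 36 + l (H(f, l) = l + 36 = 36 + l)
c(-542, 95) + H(T, -486) = 95**2 + (36 - 486) = 9025 - 450 = 8575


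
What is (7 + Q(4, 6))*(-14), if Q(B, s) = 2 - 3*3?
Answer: 0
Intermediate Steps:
Q(B, s) = -7 (Q(B, s) = 2 - 9 = -7)
(7 + Q(4, 6))*(-14) = (7 - 7)*(-14) = 0*(-14) = 0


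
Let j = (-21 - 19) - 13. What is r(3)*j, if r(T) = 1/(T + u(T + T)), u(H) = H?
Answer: -53/9 ≈ -5.8889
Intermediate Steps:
j = -53 (j = -40 - 13 = -53)
r(T) = 1/(3*T) (r(T) = 1/(T + (T + T)) = 1/(T + 2*T) = 1/(3*T))
r(3)*j = ((1/3)/3)*(-53) = ((1/3)*(1/3))*(-53) = (1/9)*(-53) = -53/9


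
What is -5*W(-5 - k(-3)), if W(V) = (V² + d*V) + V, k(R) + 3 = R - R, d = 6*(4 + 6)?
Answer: 590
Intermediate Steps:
d = 60 (d = 6*10 = 60)
k(R) = -3 (k(R) = -3 + (R - R) = -3 + 0 = -3)
W(V) = V² + 61*V (W(V) = (V² + 60*V) + V = V² + 61*V)
-5*W(-5 - k(-3)) = -5*(-5 - 1*(-3))*(61 + (-5 - 1*(-3))) = -5*(-5 + 3)*(61 + (-5 + 3)) = -(-10)*(61 - 2) = -(-10)*59 = -5*(-118) = 590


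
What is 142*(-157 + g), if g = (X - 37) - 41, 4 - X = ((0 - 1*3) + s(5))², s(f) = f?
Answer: -33370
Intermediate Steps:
X = 0 (X = 4 - ((0 - 1*3) + 5)² = 4 - ((0 - 3) + 5)² = 4 - (-3 + 5)² = 4 - 1*2² = 4 - 1*4 = 4 - 4 = 0)
g = -78 (g = (0 - 37) - 41 = -37 - 41 = -78)
142*(-157 + g) = 142*(-157 - 78) = 142*(-235) = -33370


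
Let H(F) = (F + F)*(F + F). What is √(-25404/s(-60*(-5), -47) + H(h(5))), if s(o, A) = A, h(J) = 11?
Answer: 2*√565786/47 ≈ 32.008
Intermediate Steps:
H(F) = 4*F² (H(F) = (2*F)*(2*F) = 4*F²)
√(-25404/s(-60*(-5), -47) + H(h(5))) = √(-25404/(-47) + 4*11²) = √(-25404*(-1/47) + 4*121) = √(25404/47 + 484) = √(48152/47) = 2*√565786/47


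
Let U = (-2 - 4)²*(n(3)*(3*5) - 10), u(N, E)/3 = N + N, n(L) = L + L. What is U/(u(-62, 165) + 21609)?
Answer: 960/7079 ≈ 0.13561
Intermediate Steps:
n(L) = 2*L
u(N, E) = 6*N (u(N, E) = 3*(N + N) = 3*(2*N) = 6*N)
U = 2880 (U = (-2 - 4)²*((2*3)*(3*5) - 10) = (-6)²*(6*15 - 10) = 36*(90 - 10) = 36*80 = 2880)
U/(u(-62, 165) + 21609) = 2880/(6*(-62) + 21609) = 2880/(-372 + 21609) = 2880/21237 = 2880*(1/21237) = 960/7079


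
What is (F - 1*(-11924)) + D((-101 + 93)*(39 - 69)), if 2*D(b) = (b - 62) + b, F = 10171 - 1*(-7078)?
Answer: 29382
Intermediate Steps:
F = 17249 (F = 10171 + 7078 = 17249)
D(b) = -31 + b (D(b) = ((b - 62) + b)/2 = ((-62 + b) + b)/2 = (-62 + 2*b)/2 = -31 + b)
(F - 1*(-11924)) + D((-101 + 93)*(39 - 69)) = (17249 - 1*(-11924)) + (-31 + (-101 + 93)*(39 - 69)) = (17249 + 11924) + (-31 - 8*(-30)) = 29173 + (-31 + 240) = 29173 + 209 = 29382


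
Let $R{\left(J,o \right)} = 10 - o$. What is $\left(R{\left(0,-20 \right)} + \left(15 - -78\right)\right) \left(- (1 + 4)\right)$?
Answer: $-615$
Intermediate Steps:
$\left(R{\left(0,-20 \right)} + \left(15 - -78\right)\right) \left(- (1 + 4)\right) = \left(\left(10 - -20\right) + \left(15 - -78\right)\right) \left(- (1 + 4)\right) = \left(\left(10 + 20\right) + \left(15 + 78\right)\right) \left(\left(-1\right) 5\right) = \left(30 + 93\right) \left(-5\right) = 123 \left(-5\right) = -615$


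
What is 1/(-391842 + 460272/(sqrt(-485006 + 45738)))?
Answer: -2390606273/936742885590338 + 19178*I*sqrt(109817)/1405114328385507 ≈ -2.552e-6 + 4.523e-9*I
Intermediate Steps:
1/(-391842 + 460272/(sqrt(-485006 + 45738))) = 1/(-391842 + 460272/(sqrt(-439268))) = 1/(-391842 + 460272/((2*I*sqrt(109817)))) = 1/(-391842 + 460272*(-I*sqrt(109817)/219634)) = 1/(-391842 - 230136*I*sqrt(109817)/109817)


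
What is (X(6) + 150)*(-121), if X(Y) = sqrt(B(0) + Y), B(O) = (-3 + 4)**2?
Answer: -18150 - 121*sqrt(7) ≈ -18470.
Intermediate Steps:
B(O) = 1 (B(O) = 1**2 = 1)
X(Y) = sqrt(1 + Y)
(X(6) + 150)*(-121) = (sqrt(1 + 6) + 150)*(-121) = (sqrt(7) + 150)*(-121) = (150 + sqrt(7))*(-121) = -18150 - 121*sqrt(7)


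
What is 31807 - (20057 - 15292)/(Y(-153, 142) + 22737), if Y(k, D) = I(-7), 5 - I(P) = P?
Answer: 723572678/22749 ≈ 31807.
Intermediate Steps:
I(P) = 5 - P
Y(k, D) = 12 (Y(k, D) = 5 - 1*(-7) = 5 + 7 = 12)
31807 - (20057 - 15292)/(Y(-153, 142) + 22737) = 31807 - (20057 - 15292)/(12 + 22737) = 31807 - 4765/22749 = 723572678/22749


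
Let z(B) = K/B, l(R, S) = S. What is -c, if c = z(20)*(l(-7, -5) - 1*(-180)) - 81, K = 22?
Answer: -223/2 ≈ -111.50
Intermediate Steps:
z(B) = 22/B
c = 223/2 (c = (22/20)*(-5 - 1*(-180)) - 81 = (22*(1/20))*(-5 + 180) - 81 = (11/10)*175 - 81 = 385/2 - 81 = 223/2 ≈ 111.50)
-c = -1*223/2 = -223/2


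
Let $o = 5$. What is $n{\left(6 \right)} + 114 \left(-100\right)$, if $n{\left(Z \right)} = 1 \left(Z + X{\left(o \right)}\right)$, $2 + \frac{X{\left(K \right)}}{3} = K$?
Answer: $-11385$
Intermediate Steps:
$X{\left(K \right)} = -6 + 3 K$
$n{\left(Z \right)} = 9 + Z$ ($n{\left(Z \right)} = 1 \left(Z + \left(-6 + 3 \cdot 5\right)\right) = 1 \left(Z + \left(-6 + 15\right)\right) = 1 \left(Z + 9\right) = 1 \left(9 + Z\right) = 9 + Z$)
$n{\left(6 \right)} + 114 \left(-100\right) = \left(9 + 6\right) + 114 \left(-100\right) = 15 - 11400 = -11385$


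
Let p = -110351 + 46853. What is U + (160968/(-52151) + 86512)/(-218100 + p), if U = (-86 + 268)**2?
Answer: 243220937926304/7342808649 ≈ 33124.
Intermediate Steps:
p = -63498
U = 33124 (U = 182**2 = 33124)
U + (160968/(-52151) + 86512)/(-218100 + p) = 33124 + (160968/(-52151) + 86512)/(-218100 - 63498) = 33124 + (160968*(-1/52151) + 86512)/(-281598) = 33124 + (-160968/52151 + 86512)*(-1/281598) = 33124 + (4511526344/52151)*(-1/281598) = 33124 - 2255763172/7342808649 = 243220937926304/7342808649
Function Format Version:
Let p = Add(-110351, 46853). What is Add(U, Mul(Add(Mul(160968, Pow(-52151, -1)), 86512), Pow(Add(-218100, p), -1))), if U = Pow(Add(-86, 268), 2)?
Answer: Rational(243220937926304, 7342808649) ≈ 33124.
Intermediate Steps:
p = -63498
U = 33124 (U = Pow(182, 2) = 33124)
Add(U, Mul(Add(Mul(160968, Pow(-52151, -1)), 86512), Pow(Add(-218100, p), -1))) = Add(33124, Mul(Add(Mul(160968, Pow(-52151, -1)), 86512), Pow(Add(-218100, -63498), -1))) = Add(33124, Mul(Add(Mul(160968, Rational(-1, 52151)), 86512), Pow(-281598, -1))) = Add(33124, Mul(Add(Rational(-160968, 52151), 86512), Rational(-1, 281598))) = Add(33124, Mul(Rational(4511526344, 52151), Rational(-1, 281598))) = Add(33124, Rational(-2255763172, 7342808649)) = Rational(243220937926304, 7342808649)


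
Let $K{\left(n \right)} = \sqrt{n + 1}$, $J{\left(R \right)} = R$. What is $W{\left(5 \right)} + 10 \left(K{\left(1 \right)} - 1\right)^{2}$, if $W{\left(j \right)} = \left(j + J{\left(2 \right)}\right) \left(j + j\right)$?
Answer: $100 - 20 \sqrt{2} \approx 71.716$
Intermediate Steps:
$K{\left(n \right)} = \sqrt{1 + n}$
$W{\left(j \right)} = 2 j \left(2 + j\right)$ ($W{\left(j \right)} = \left(j + 2\right) \left(j + j\right) = \left(2 + j\right) 2 j = 2 j \left(2 + j\right)$)
$W{\left(5 \right)} + 10 \left(K{\left(1 \right)} - 1\right)^{2} = 2 \cdot 5 \left(2 + 5\right) + 10 \left(\sqrt{1 + 1} - 1\right)^{2} = 2 \cdot 5 \cdot 7 + 10 \left(\sqrt{2} - 1\right)^{2} = 70 + 10 \left(-1 + \sqrt{2}\right)^{2}$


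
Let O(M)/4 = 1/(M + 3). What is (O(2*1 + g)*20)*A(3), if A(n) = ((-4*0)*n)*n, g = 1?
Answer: 0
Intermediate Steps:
A(n) = 0 (A(n) = (0*n)*n = 0*n = 0)
O(M) = 4/(3 + M) (O(M) = 4/(M + 3) = 4/(3 + M))
(O(2*1 + g)*20)*A(3) = ((4/(3 + (2*1 + 1)))*20)*0 = ((4/(3 + (2 + 1)))*20)*0 = ((4/(3 + 3))*20)*0 = ((4/6)*20)*0 = ((4*(⅙))*20)*0 = ((⅔)*20)*0 = (40/3)*0 = 0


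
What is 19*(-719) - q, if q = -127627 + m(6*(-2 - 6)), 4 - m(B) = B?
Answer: 113914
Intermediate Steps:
m(B) = 4 - B
q = -127575 (q = -127627 + (4 - 6*(-2 - 6)) = -127627 + (4 - 6*(-8)) = -127627 + (4 - 1*(-48)) = -127627 + (4 + 48) = -127627 + 52 = -127575)
19*(-719) - q = 19*(-719) - 1*(-127575) = -13661 + 127575 = 113914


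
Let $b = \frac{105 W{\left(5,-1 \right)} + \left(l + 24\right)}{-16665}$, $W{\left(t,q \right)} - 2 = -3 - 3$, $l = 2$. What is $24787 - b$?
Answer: $\frac{413074961}{16665} \approx 24787.0$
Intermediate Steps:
$W{\left(t,q \right)} = -4$ ($W{\left(t,q \right)} = 2 - 6 = -4$)
$b = \frac{394}{16665}$ ($b = \frac{105 \left(-4\right) + \left(2 + 24\right)}{-16665} = \left(-420 + 26\right) \left(- \frac{1}{16665}\right) = \left(-394\right) \left(- \frac{1}{16665}\right) = \frac{394}{16665} \approx 0.023642$)
$24787 - b = 24787 - \frac{394}{16665} = \frac{413074961}{16665}$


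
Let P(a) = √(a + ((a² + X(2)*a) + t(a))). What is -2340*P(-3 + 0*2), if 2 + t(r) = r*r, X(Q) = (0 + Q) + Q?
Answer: -2340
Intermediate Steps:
X(Q) = 2*Q (X(Q) = Q + Q = 2*Q)
t(r) = -2 + r² (t(r) = -2 + r*r = -2 + r²)
P(a) = √(-2 + 2*a² + 5*a) (P(a) = √(a + ((a² + (2*2)*a) + (-2 + a²))) = √(a + ((a² + 4*a) + (-2 + a²))) = √(a + (-2 + 2*a² + 4*a)) = √(-2 + 2*a² + 5*a))
-2340*P(-3 + 0*2) = -2340*√(-2 + 2*(-3 + 0*2)² + 5*(-3 + 0*2)) = -2340*√(-2 + 2*(-3 + 0)² + 5*(-3 + 0)) = -2340*√(-2 + 2*(-3)² + 5*(-3)) = -2340*√(-2 + 2*9 - 15) = -2340*√(-2 + 18 - 15) = -2340*√1 = -2340*1 = -2340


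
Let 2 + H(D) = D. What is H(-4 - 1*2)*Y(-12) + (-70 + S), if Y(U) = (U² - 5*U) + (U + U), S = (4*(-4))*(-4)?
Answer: -1446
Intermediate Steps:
H(D) = -2 + D
S = 64 (S = -16*(-4) = 64)
Y(U) = U² - 3*U (Y(U) = (U² - 5*U) + 2*U = U² - 3*U)
H(-4 - 1*2)*Y(-12) + (-70 + S) = (-2 + (-4 - 1*2))*(-12*(-3 - 12)) + (-70 + 64) = (-2 + (-4 - 2))*(-12*(-15)) - 6 = (-2 - 6)*180 - 6 = -8*180 - 6 = -1440 - 6 = -1446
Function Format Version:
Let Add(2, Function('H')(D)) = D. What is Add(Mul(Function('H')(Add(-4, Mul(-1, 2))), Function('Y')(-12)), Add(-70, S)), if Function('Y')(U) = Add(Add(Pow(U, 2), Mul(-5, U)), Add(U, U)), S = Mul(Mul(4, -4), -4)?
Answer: -1446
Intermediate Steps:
Function('H')(D) = Add(-2, D)
S = 64 (S = Mul(-16, -4) = 64)
Function('Y')(U) = Add(Pow(U, 2), Mul(-3, U)) (Function('Y')(U) = Add(Add(Pow(U, 2), Mul(-5, U)), Mul(2, U)) = Add(Pow(U, 2), Mul(-3, U)))
Add(Mul(Function('H')(Add(-4, Mul(-1, 2))), Function('Y')(-12)), Add(-70, S)) = Add(Mul(Add(-2, Add(-4, Mul(-1, 2))), Mul(-12, Add(-3, -12))), Add(-70, 64)) = Add(Mul(Add(-2, Add(-4, -2)), Mul(-12, -15)), -6) = Add(Mul(Add(-2, -6), 180), -6) = Add(Mul(-8, 180), -6) = Add(-1440, -6) = -1446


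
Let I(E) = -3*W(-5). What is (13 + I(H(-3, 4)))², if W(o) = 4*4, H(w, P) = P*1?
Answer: 1225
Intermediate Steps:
H(w, P) = P
W(o) = 16
I(E) = -48 (I(E) = -3*16 = -48)
(13 + I(H(-3, 4)))² = (13 - 48)² = (-35)² = 1225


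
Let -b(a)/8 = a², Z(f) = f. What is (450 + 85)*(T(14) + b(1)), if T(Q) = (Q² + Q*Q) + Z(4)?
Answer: 207580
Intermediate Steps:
b(a) = -8*a²
T(Q) = 4 + 2*Q² (T(Q) = (Q² + Q*Q) + 4 = (Q² + Q²) + 4 = 2*Q² + 4 = 4 + 2*Q²)
(450 + 85)*(T(14) + b(1)) = (450 + 85)*((4 + 2*14²) - 8*1²) = 535*((4 + 2*196) - 8*1) = 535*((4 + 392) - 8) = 535*(396 - 8) = 535*388 = 207580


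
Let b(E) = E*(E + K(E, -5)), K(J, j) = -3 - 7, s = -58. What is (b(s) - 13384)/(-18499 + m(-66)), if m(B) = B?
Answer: 1888/3713 ≈ 0.50848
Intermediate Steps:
K(J, j) = -10
b(E) = E*(-10 + E) (b(E) = E*(E - 10) = E*(-10 + E))
(b(s) - 13384)/(-18499 + m(-66)) = (-58*(-10 - 58) - 13384)/(-18499 - 66) = (-58*(-68) - 13384)/(-18565) = (3944 - 13384)*(-1/18565) = -9440*(-1/18565) = 1888/3713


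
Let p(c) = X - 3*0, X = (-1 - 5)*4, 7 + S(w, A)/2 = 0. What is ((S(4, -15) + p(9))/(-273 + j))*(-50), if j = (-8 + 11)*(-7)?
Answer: -950/147 ≈ -6.4626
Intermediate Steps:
S(w, A) = -14 (S(w, A) = -14 + 2*0 = -14 + 0 = -14)
j = -21 (j = 3*(-7) = -21)
X = -24 (X = -6*4 = -24)
p(c) = -24 (p(c) = -24 - 3*0 = -24 + 0 = -24)
((S(4, -15) + p(9))/(-273 + j))*(-50) = ((-14 - 24)/(-273 - 21))*(-50) = -38/(-294)*(-50) = -38*(-1/294)*(-50) = (19/147)*(-50) = -950/147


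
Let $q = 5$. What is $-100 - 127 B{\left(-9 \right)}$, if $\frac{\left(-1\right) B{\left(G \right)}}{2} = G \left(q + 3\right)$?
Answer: $-18388$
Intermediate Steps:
$B{\left(G \right)} = - 16 G$ ($B{\left(G \right)} = - 2 G \left(5 + 3\right) = - 2 G 8 = - 2 \cdot 8 G = - 16 G$)
$-100 - 127 B{\left(-9 \right)} = -100 - 127 \left(\left(-16\right) \left(-9\right)\right) = -100 - 18288 = -18388$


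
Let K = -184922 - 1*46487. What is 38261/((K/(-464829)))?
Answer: 17784822369/231409 ≈ 76855.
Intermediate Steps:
K = -231409 (K = -184922 - 46487 = -231409)
38261/((K/(-464829))) = 38261/((-231409/(-464829))) = 38261/((-231409*(-1/464829))) = 38261/(231409/464829) = 38261*(464829/231409) = 17784822369/231409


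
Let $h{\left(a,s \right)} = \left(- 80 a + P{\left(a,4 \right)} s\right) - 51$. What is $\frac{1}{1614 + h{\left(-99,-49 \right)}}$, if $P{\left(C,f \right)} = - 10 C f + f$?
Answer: $- \frac{1}{184753} \approx -5.4126 \cdot 10^{-6}$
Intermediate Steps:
$P{\left(C,f \right)} = f - 10 C f$ ($P{\left(C,f \right)} = - 10 C f + f = f - 10 C f$)
$h{\left(a,s \right)} = -51 - 80 a + s \left(4 - 40 a\right)$ ($h{\left(a,s \right)} = \left(- 80 a + 4 \left(1 - 10 a\right) s\right) - 51 = \left(- 80 a + \left(4 - 40 a\right) s\right) - 51 = \left(- 80 a + s \left(4 - 40 a\right)\right) - 51 = -51 - 80 a + s \left(4 - 40 a\right)$)
$\frac{1}{1614 + h{\left(-99,-49 \right)}} = \frac{1}{1614 - \left(-7673 + 194040\right)} = \frac{1}{1614 - 186367} = \frac{1}{-184753} = - \frac{1}{184753}$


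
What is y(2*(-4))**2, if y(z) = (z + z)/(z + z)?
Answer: 1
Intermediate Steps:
y(z) = 1 (y(z) = (2*z)/((2*z)) = (2*z)*(1/(2*z)) = 1)
y(2*(-4))**2 = 1**2 = 1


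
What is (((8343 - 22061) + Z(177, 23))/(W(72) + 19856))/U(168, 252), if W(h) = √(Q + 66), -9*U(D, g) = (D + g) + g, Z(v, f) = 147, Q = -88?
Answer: 50524833/5519650612 - 40713*I*√22/88314409792 ≈ 0.0091536 - 2.1623e-6*I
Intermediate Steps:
U(D, g) = -2*g/9 - D/9 (U(D, g) = -((D + g) + g)/9 = -(D + 2*g)/9 = -2*g/9 - D/9)
W(h) = I*√22 (W(h) = √(-88 + 66) = √(-22) = I*√22)
(((8343 - 22061) + Z(177, 23))/(W(72) + 19856))/U(168, 252) = (((8343 - 22061) + 147)/(I*√22 + 19856))/(-2/9*252 - ⅑*168) = ((-13718 + 147)/(19856 + I*√22))/(-56 - 56/3) = (-13571/(19856 + I*√22))/(-224/3) = -13571/(19856 + I*√22)*(-3/224) = 40713/(224*(19856 + I*√22))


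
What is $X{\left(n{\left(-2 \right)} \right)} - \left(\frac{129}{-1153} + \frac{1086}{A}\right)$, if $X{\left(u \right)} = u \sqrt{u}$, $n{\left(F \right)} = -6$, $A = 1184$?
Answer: $- \frac{549711}{682576} - 6 i \sqrt{6} \approx -0.80535 - 14.697 i$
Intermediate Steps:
$X{\left(u \right)} = u^{\frac{3}{2}}$
$X{\left(n{\left(-2 \right)} \right)} - \left(\frac{129}{-1153} + \frac{1086}{A}\right) = \left(-6\right)^{\frac{3}{2}} - \left(\frac{129}{-1153} + \frac{1086}{1184}\right) = - 6 i \sqrt{6} - \left(129 \left(- \frac{1}{1153}\right) + 1086 \cdot \frac{1}{1184}\right) = - 6 i \sqrt{6} - \left(- \frac{129}{1153} + \frac{543}{592}\right) = - 6 i \sqrt{6} - \frac{549711}{682576} = - \frac{549711}{682576} - 6 i \sqrt{6}$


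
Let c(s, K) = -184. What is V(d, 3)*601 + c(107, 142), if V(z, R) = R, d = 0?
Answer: 1619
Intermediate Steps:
V(d, 3)*601 + c(107, 142) = 3*601 - 184 = 1803 - 184 = 1619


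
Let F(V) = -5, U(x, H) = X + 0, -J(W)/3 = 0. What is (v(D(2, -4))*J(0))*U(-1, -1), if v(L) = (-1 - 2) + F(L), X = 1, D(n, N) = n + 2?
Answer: 0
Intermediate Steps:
J(W) = 0 (J(W) = -3*0 = 0)
D(n, N) = 2 + n
U(x, H) = 1 (U(x, H) = 1 + 0 = 1)
v(L) = -8 (v(L) = (-1 - 2) - 5 = -3 - 5 = -8)
(v(D(2, -4))*J(0))*U(-1, -1) = -8*0*1 = 0*1 = 0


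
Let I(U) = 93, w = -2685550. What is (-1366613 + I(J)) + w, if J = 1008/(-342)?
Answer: -4052070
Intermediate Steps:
J = -56/19 (J = 1008*(-1/342) = -56/19 ≈ -2.9474)
(-1366613 + I(J)) + w = (-1366613 + 93) - 2685550 = -1366520 - 2685550 = -4052070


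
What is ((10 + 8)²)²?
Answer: 104976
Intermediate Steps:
((10 + 8)²)² = (18²)² = 324² = 104976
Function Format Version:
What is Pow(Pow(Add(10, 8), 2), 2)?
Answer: 104976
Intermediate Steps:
Pow(Pow(Add(10, 8), 2), 2) = Pow(Pow(18, 2), 2) = Pow(324, 2) = 104976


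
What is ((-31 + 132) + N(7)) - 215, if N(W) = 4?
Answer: -110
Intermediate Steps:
((-31 + 132) + N(7)) - 215 = ((-31 + 132) + 4) - 215 = (101 + 4) - 215 = 105 - 215 = -110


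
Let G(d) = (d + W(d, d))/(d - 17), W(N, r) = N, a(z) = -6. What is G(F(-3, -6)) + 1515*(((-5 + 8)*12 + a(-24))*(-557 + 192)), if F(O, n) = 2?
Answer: -248838754/15 ≈ -1.6589e+7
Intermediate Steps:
G(d) = 2*d/(-17 + d) (G(d) = (d + d)/(d - 17) = (2*d)/(-17 + d) = 2*d/(-17 + d))
G(F(-3, -6)) + 1515*(((-5 + 8)*12 + a(-24))*(-557 + 192)) = 2*2/(-17 + 2) + 1515*(((-5 + 8)*12 - 6)*(-557 + 192)) = 2*2/(-15) + 1515*((3*12 - 6)*(-365)) = 2*2*(-1/15) + 1515*((36 - 6)*(-365)) = -4/15 + 1515*(30*(-365)) = -4/15 + 1515*(-10950) = -4/15 - 16589250 = -248838754/15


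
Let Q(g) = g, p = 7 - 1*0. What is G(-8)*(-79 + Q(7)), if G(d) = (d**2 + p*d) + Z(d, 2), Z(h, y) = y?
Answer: -720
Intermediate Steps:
p = 7 (p = 7 + 0 = 7)
G(d) = 2 + d**2 + 7*d (G(d) = (d**2 + 7*d) + 2 = 2 + d**2 + 7*d)
G(-8)*(-79 + Q(7)) = (2 + (-8)**2 + 7*(-8))*(-79 + 7) = (2 + 64 - 56)*(-72) = 10*(-72) = -720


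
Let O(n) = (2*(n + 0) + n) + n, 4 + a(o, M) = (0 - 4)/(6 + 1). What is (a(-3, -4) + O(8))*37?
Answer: 7104/7 ≈ 1014.9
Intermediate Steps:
a(o, M) = -32/7 (a(o, M) = -4 + (0 - 4)/(6 + 1) = -4 - 4/7 = -32/7)
O(n) = 4*n (O(n) = (2*n + n) + n = 3*n + n = 4*n)
(a(-3, -4) + O(8))*37 = (-32/7 + 4*8)*37 = (-32/7 + 32)*37 = (192/7)*37 = 7104/7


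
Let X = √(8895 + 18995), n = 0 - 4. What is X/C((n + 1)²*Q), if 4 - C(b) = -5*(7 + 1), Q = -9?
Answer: √27890/44 ≈ 3.7955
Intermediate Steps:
n = -4
C(b) = 44 (C(b) = 4 - (-5)*(7 + 1) = 4 - (-5)*8 = 4 - 1*(-40) = 4 + 40 = 44)
X = √27890 ≈ 167.00
X/C((n + 1)²*Q) = √27890/44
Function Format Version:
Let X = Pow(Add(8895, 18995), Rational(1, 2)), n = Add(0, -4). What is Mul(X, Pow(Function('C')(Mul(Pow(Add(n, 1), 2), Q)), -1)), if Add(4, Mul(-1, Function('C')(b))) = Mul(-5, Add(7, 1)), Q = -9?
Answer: Mul(Rational(1, 44), Pow(27890, Rational(1, 2))) ≈ 3.7955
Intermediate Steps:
n = -4
Function('C')(b) = 44 (Function('C')(b) = Add(4, Mul(-1, Mul(-5, Add(7, 1)))) = Add(4, Mul(-1, Mul(-5, 8))) = Add(4, Mul(-1, -40)) = Add(4, 40) = 44)
X = Pow(27890, Rational(1, 2)) ≈ 167.00
Mul(X, Pow(Function('C')(Mul(Pow(Add(n, 1), 2), Q)), -1)) = Mul(Pow(27890, Rational(1, 2)), Pow(44, -1)) = Mul(Pow(27890, Rational(1, 2)), Rational(1, 44)) = Mul(Rational(1, 44), Pow(27890, Rational(1, 2)))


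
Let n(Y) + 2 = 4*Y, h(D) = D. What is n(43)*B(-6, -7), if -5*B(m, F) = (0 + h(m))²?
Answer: -1224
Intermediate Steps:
B(m, F) = -m²/5 (B(m, F) = -(0 + m)²/5 = -m²/5)
n(Y) = -2 + 4*Y
n(43)*B(-6, -7) = (-2 + 4*43)*(-⅕*(-6)²) = (-2 + 172)*(-⅕*36) = 170*(-36/5) = -1224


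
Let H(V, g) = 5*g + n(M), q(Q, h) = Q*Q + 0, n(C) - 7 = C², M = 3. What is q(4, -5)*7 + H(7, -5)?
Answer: 103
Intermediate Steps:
n(C) = 7 + C²
q(Q, h) = Q² (q(Q, h) = Q² + 0 = Q²)
H(V, g) = 16 + 5*g (H(V, g) = 5*g + (7 + 3²) = 5*g + (7 + 9) = 5*g + 16 = 16 + 5*g)
q(4, -5)*7 + H(7, -5) = 4²*7 + (16 + 5*(-5)) = 16*7 + (16 - 25) = 112 - 9 = 103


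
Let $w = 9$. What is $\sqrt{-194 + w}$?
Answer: $i \sqrt{185} \approx 13.601 i$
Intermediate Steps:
$\sqrt{-194 + w} = \sqrt{-194 + 9} = \sqrt{-185} = i \sqrt{185}$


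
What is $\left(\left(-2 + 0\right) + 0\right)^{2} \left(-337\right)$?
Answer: $-1348$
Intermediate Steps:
$\left(\left(-2 + 0\right) + 0\right)^{2} \left(-337\right) = \left(-2 + 0\right)^{2} \left(-337\right) = \left(-2\right)^{2} \left(-337\right) = 4 \left(-337\right) = -1348$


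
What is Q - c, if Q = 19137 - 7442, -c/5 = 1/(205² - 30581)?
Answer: 133837585/11444 ≈ 11695.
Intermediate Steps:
c = -5/11444 (c = -5/(205² - 30581) = -5/(42025 - 30581) = -5/11444 ≈ -0.00043691)
Q = 11695
Q - c = 11695 - 1*(-5/11444) = 11695 + 5/11444 = 133837585/11444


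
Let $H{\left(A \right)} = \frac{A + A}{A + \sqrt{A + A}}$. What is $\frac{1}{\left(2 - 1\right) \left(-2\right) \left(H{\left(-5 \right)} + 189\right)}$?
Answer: $- \frac{1333}{507694} + \frac{i \sqrt{10}}{253847} \approx -0.0026256 + 1.2457 \cdot 10^{-5} i$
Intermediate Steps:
$H{\left(A \right)} = \frac{2 A}{A + \sqrt{2} \sqrt{A}}$ ($H{\left(A \right)} = \frac{2 A}{A + \sqrt{2 A}} = \frac{2 A}{A + \sqrt{2} \sqrt{A}}$)
$\frac{1}{\left(2 - 1\right) \left(-2\right) \left(H{\left(-5 \right)} + 189\right)} = \frac{1}{\left(2 - 1\right) \left(-2\right) \left(2 \left(-5\right) \frac{1}{-5 + \sqrt{2} \sqrt{-5}} + 189\right)} = \frac{1}{1 \left(-2\right) \left(2 \left(-5\right) \frac{1}{-5 + \sqrt{2} i \sqrt{5}} + 189\right)} = \frac{1}{\left(-2\right) \left(2 \left(-5\right) \frac{1}{-5 + i \sqrt{10}} + 189\right)} = \frac{1}{\left(-2\right) \left(- \frac{10}{-5 + i \sqrt{10}} + 189\right)} = \frac{1}{\left(-2\right) \left(189 - \frac{10}{-5 + i \sqrt{10}}\right)} = \frac{1}{-378 + \frac{20}{-5 + i \sqrt{10}}}$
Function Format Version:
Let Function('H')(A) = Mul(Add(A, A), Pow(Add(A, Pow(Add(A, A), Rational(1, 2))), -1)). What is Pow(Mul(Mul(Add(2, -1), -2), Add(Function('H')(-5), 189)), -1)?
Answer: Add(Rational(-1333, 507694), Mul(Rational(1, 253847), I, Pow(10, Rational(1, 2)))) ≈ Add(-0.0026256, Mul(1.2457e-5, I))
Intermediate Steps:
Function('H')(A) = Mul(2, A, Pow(Add(A, Mul(Pow(2, Rational(1, 2)), Pow(A, Rational(1, 2)))), -1)) (Function('H')(A) = Mul(Mul(2, A), Pow(Add(A, Pow(Mul(2, A), Rational(1, 2))), -1)) = Mul(Mul(2, A), Pow(Add(A, Mul(Pow(2, Rational(1, 2)), Pow(A, Rational(1, 2)))), -1)) = Mul(2, A, Pow(Add(A, Mul(Pow(2, Rational(1, 2)), Pow(A, Rational(1, 2)))), -1)))
Pow(Mul(Mul(Add(2, -1), -2), Add(Function('H')(-5), 189)), -1) = Pow(Mul(Mul(Add(2, -1), -2), Add(Mul(2, -5, Pow(Add(-5, Mul(Pow(2, Rational(1, 2)), Pow(-5, Rational(1, 2)))), -1)), 189)), -1) = Pow(Mul(Mul(1, -2), Add(Mul(2, -5, Pow(Add(-5, Mul(Pow(2, Rational(1, 2)), Mul(I, Pow(5, Rational(1, 2))))), -1)), 189)), -1) = Pow(Mul(-2, Add(Mul(2, -5, Pow(Add(-5, Mul(I, Pow(10, Rational(1, 2)))), -1)), 189)), -1) = Pow(Mul(-2, Add(Mul(-10, Pow(Add(-5, Mul(I, Pow(10, Rational(1, 2)))), -1)), 189)), -1) = Pow(Mul(-2, Add(189, Mul(-10, Pow(Add(-5, Mul(I, Pow(10, Rational(1, 2)))), -1)))), -1) = Pow(Add(-378, Mul(20, Pow(Add(-5, Mul(I, Pow(10, Rational(1, 2)))), -1))), -1)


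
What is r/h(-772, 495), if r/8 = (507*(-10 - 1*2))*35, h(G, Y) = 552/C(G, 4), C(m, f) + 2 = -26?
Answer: 1987440/23 ≈ 86410.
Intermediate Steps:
C(m, f) = -28 (C(m, f) = -2 - 26 = -28)
h(G, Y) = -138/7 (h(G, Y) = 552/(-28) = 552*(-1/28) = -138/7)
r = -1703520 (r = 8*((507*(-10 - 1*2))*35) = 8*((507*(-10 - 2))*35) = 8*((507*(-12))*35) = 8*(-6084*35) = 8*(-212940) = -1703520)
r/h(-772, 495) = -1703520/(-138/7) = -1703520*(-7/138) = 1987440/23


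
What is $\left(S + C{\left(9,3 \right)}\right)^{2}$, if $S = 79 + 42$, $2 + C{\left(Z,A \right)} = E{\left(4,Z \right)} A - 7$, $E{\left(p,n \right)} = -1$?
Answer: $11881$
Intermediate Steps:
$C{\left(Z,A \right)} = -9 - A$ ($C{\left(Z,A \right)} = -2 - \left(7 + A\right) = -9 - A$)
$S = 121$
$\left(S + C{\left(9,3 \right)}\right)^{2} = \left(121 - 12\right)^{2} = 109^{2} = 11881$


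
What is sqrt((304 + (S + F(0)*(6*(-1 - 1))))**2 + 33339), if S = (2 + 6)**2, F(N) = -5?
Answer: sqrt(216523) ≈ 465.32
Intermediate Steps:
S = 64 (S = 8**2 = 64)
sqrt((304 + (S + F(0)*(6*(-1 - 1))))**2 + 33339) = sqrt((304 + (64 - 30*(-1 - 1)))**2 + 33339) = sqrt((304 + (64 - 30*(-2)))**2 + 33339) = sqrt((304 + (64 - 5*(-12)))**2 + 33339) = sqrt((304 + (64 + 60))**2 + 33339) = sqrt((304 + 124)**2 + 33339) = sqrt(428**2 + 33339) = sqrt(183184 + 33339) = sqrt(216523)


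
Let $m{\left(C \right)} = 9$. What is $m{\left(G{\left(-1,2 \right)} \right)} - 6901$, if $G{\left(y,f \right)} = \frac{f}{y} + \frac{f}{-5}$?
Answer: $-6892$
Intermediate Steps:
$G{\left(y,f \right)} = - \frac{f}{5} + \frac{f}{y}$ ($G{\left(y,f \right)} = \frac{f}{y} + f \left(- \frac{1}{5}\right) = \frac{f}{y} - \frac{f}{5} = - \frac{f}{5} + \frac{f}{y}$)
$m{\left(G{\left(-1,2 \right)} \right)} - 6901 = 9 - 6901 = -6892$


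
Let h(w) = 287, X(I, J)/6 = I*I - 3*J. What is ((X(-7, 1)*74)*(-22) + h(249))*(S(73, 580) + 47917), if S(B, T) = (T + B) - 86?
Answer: -21771303844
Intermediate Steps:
X(I, J) = -18*J + 6*I² (X(I, J) = 6*(I*I - 3*J) = 6*(I² - 3*J) = -18*J + 6*I²)
S(B, T) = -86 + B + T (S(B, T) = (B + T) - 86 = -86 + B + T)
((X(-7, 1)*74)*(-22) + h(249))*(S(73, 580) + 47917) = (((-18*1 + 6*(-7)²)*74)*(-22) + 287)*((-86 + 73 + 580) + 47917) = (((-18 + 6*49)*74)*(-22) + 287)*(567 + 47917) = (((-18 + 294)*74)*(-22) + 287)*48484 = ((276*74)*(-22) + 287)*48484 = (20424*(-22) + 287)*48484 = (-449328 + 287)*48484 = -449041*48484 = -21771303844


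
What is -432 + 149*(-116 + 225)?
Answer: 15809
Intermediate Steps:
-432 + 149*(-116 + 225) = -432 + 149*109 = -432 + 16241 = 15809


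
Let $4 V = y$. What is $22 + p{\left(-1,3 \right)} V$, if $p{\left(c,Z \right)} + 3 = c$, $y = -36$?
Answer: $58$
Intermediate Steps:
$p{\left(c,Z \right)} = -3 + c$
$V = -9$ ($V = \frac{1}{4} \left(-36\right) = -9$)
$22 + p{\left(-1,3 \right)} V = 22 + \left(-3 - 1\right) \left(-9\right) = 22 - -36 = 22 + 36 = 58$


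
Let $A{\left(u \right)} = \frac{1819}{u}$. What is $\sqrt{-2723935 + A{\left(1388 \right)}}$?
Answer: $\frac{i \sqrt{1311944526467}}{694} \approx 1650.4 i$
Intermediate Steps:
$\sqrt{-2723935 + A{\left(1388 \right)}} = \sqrt{-2723935 + \frac{1819}{1388}} = \sqrt{- \frac{3780819961}{1388}} = \frac{i \sqrt{1311944526467}}{694}$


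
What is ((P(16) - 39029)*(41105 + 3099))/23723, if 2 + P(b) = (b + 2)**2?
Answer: -1711004228/23723 ≈ -72124.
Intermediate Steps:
P(b) = -2 + (2 + b)**2 (P(b) = -2 + (b + 2)**2 = -2 + (2 + b)**2)
((P(16) - 39029)*(41105 + 3099))/23723 = (((-2 + (2 + 16)**2) - 39029)*(41105 + 3099))/23723 = (((-2 + 18**2) - 39029)*44204)*(1/23723) = (((-2 + 324) - 39029)*44204)*(1/23723) = ((322 - 39029)*44204)*(1/23723) = -38707*44204*(1/23723) = -1711004228*1/23723 = -1711004228/23723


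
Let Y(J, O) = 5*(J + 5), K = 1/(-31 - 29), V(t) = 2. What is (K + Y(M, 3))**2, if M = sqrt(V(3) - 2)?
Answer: 2247001/3600 ≈ 624.17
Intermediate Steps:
K = -1/60 (K = 1/(-60) = -1/60 ≈ -0.016667)
M = 0 (M = sqrt(2 - 2) = sqrt(0) = 0)
Y(J, O) = 25 + 5*J (Y(J, O) = 5*(5 + J) = 25 + 5*J)
(K + Y(M, 3))**2 = (-1/60 + (25 + 5*0))**2 = (-1/60 + (25 + 0))**2 = (-1/60 + 25)**2 = (1499/60)**2 = 2247001/3600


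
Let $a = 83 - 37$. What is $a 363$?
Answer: $16698$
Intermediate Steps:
$a = 46$ ($a = 83 - 37 = 46$)
$a 363 = 46 \cdot 363 = 16698$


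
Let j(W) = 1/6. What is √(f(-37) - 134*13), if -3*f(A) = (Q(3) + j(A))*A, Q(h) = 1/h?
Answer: I*√62490/6 ≈ 41.663*I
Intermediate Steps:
Q(h) = 1/h
j(W) = ⅙ (j(W) = 1*(⅙) = ⅙)
f(A) = -A/6 (f(A) = -(1/3 + ⅙)*A/3 = -(⅓ + ⅙)*A/3 = -A/6)
√(f(-37) - 134*13) = √(-⅙*(-37) - 134*13) = √(37/6 - 1742) = √(-10415/6) = I*√62490/6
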